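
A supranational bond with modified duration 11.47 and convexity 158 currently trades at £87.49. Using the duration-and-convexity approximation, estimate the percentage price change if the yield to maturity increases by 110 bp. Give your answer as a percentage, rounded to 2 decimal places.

-11.66%

Duration effect: -D_mod·Δy = -11.47 × (+0.011) = -0.126170
Convexity effect: ½·C·(Δy)² = 0.5 × 158 × (0.011)² = +0.0095590
ΔP/P ≈ -0.126170 + 0.0095590 = -0.116611
= -11.6611%.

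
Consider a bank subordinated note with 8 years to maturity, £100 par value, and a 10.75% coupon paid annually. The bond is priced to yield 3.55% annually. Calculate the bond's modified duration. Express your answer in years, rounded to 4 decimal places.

Periodic yield y = 0.0355. First find Macaulay duration:
  t   CF        PV=CF/(1+0.0355)^t    t·PV
  1        10.75        10.3815        10.3815
  2        10.75        10.0256        20.0511
  3        10.75         9.6818        29.0455
  4        10.75         9.3499        37.3997
  5        10.75         9.0294        45.1469
  6        10.75         8.7198        52.3190
  7        10.75         8.4209        58.9462
  8       110.75        83.7805       670.2439
  Σ                    149.3894       923.5338
P = 149.3894; Macaulay duration = 923.5338 / 149.3894 = 6.18206 years.
Modified duration = D_Mac / (1 + y) = 6.18206 / 1.0355 = 5.97012 years.

5.9701 years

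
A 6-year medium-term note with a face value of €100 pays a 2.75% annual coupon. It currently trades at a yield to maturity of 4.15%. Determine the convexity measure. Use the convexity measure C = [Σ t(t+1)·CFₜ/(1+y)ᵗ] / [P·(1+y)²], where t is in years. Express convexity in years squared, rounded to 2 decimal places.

35.26

With y = 0.0415:
  t   CF        PV=CF/(1+0.0415)^t    t·PV        t(t+1)·PV
  1         2.75         2.6404         2.6404           5.2808
  2         2.75         2.5352         5.0704          15.2113
  3         2.75         2.4342         7.3026          29.2103
  4         2.75         2.3372         9.3488          46.7440
  5         2.75         2.2441        11.2203          67.3221
  6       102.75        80.5056       483.0337       3,381.2359
  Σ                     92.6967       518.6163       3,545.0044
P = 92.6967.
Convexity = Σ t(t+1)·PV / [P·(1+y)²] = 3,545.0044 / (92.6967 × 1.084722) = 35.25607.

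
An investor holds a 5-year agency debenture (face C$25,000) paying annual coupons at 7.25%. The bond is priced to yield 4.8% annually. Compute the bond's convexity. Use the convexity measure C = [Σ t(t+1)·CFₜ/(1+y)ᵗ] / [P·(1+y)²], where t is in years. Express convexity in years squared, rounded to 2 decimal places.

With y = 0.048:
  t   CF        PV=CF/(1+0.048)^t    t·PV        t(t+1)·PV
  1     1,812.50     1,729.4847     1,729.4847       3,458.9695
  2     1,812.50     1,650.2717     3,300.5434       9,901.6301
  3     1,812.50     1,574.6867     4,724.0602      18,896.2407
  4     1,812.50     1,502.5637     6,010.2547      30,051.2734
  5    26,812.50    21,209.5228   106,047.6138     636,285.6825
  Σ                 27,666.5296   121,811.9567     698,593.7963
P = 27,666.5296.
Convexity = Σ t(t+1)·PV / [P·(1+y)²] = 698,593.7963 / (27,666.5296 × 1.098304) = 22.99045.

22.99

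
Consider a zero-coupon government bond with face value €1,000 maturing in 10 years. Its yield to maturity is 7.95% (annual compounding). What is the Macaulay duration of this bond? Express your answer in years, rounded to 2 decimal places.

10.00 years

A zero-coupon bond has a single cash flow at maturity, so its Macaulay duration equals its maturity: 10 years.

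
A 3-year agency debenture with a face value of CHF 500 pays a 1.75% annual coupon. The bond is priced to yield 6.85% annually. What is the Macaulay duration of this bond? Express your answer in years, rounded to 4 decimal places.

Periodic yield y = 0.0685. Discount each cash flow and weight by its year:
  t   CF        PV=CF/(1+0.0685)^t    t·PV
  1         8.75         8.1891         8.1891
  2         8.75         7.6641        15.3281
  3       508.75       417.0430     1,251.1290
  Σ                    432.8961     1,274.6462
Price P = Σ PV = 432.8961.
Macaulay duration = Σ(t·PV) / P = 1,274.6462 / 432.8961 = 2.94446 years.

2.9445 years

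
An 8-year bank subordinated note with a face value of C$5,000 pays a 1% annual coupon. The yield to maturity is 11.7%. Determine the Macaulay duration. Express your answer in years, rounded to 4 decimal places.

Periodic yield y = 0.117. Discount each cash flow and weight by its year:
  t   CF        PV=CF/(1+0.117)^t    t·PV
  1        50.00        44.7628        44.7628
  2        50.00        40.0741        80.1482
  3        50.00        35.8765       107.6296
  4        50.00        32.1187       128.4746
  5        50.00        28.7544       143.7719
  6        50.00        25.7425       154.4551
  7        50.00        23.0461       161.3228
  8     5,050.00     2,083.8478    16,670.7823
  Σ                  2,314.2228    17,491.3473
Price P = Σ PV = 2,314.2228.
Macaulay duration = Σ(t·PV) / P = 17,491.3473 / 2,314.2228 = 7.55819 years.

7.5582 years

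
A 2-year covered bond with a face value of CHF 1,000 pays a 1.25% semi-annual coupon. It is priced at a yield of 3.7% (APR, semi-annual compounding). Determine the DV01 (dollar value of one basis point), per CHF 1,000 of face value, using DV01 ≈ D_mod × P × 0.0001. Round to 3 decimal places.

CHF 0.185

Periodic yield y = 0.0185.
  t   CF        PV=CF/(1+0.0185)^t    t·PV
  1         6.25         6.1365         6.1365
  2         6.25         6.0250        12.0500
  3         6.25         5.9156        17.7467
  4     1,006.25       935.1080     3,740.4319
  Σ                    953.1850     3,776.3651
P = 953.1850; D_Mac = 3.96184 half-year periods = 1.98092 yrs; D_mod = 1.94494 yrs.
DV01 ≈ 1.94494 × 953.1850 × 0.0001 = 0.185389.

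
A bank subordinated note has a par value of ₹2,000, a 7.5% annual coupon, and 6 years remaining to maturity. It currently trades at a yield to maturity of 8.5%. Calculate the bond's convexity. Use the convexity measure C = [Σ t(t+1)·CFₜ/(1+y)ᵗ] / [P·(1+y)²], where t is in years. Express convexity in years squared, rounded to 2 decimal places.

28.02

With y = 0.085:
  t   CF        PV=CF/(1+0.085)^t    t·PV        t(t+1)·PV
  1       150.00       138.2488       138.2488         276.4977
  2       150.00       127.4183       254.8366         764.5098
  3       150.00       117.4362       352.3086       1,409.2346
  4       150.00       108.2361       432.9446       2,164.7229
  5       150.00        99.7568       498.7841       2,992.7044
  6     2,150.00     1,317.8319     7,906.9917      55,348.9417
  Σ                  1,908.9283     9,584.1144      62,956.6110
P = 1,908.9283.
Convexity = Σ t(t+1)·PV / [P·(1+y)²] = 62,956.6110 / (1,908.9283 × 1.177225) = 28.01511.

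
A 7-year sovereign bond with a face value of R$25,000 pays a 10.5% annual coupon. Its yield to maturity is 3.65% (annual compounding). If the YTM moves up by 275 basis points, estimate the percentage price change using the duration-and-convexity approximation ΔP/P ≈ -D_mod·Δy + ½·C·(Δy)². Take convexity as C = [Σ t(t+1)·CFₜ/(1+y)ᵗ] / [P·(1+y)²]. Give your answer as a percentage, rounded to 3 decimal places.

With y = 0.0365:
  t   CF        PV=CF/(1+0.0365)^t    t·PV        t(t+1)·PV
  1     2,625.00     2,532.5615     2,532.5615       5,065.1230
  2     2,625.00     2,443.3782     4,886.7564      14,660.2692
  3     2,625.00     2,357.3355     7,072.0064      28,288.0255
  4     2,625.00     2,274.3227     9,097.2907      45,486.4536
  5     2,625.00     2,194.2332    10,971.1658      65,826.9950
  6     2,625.00     2,116.9640    12,701.7839      88,912.4873
  7    27,625.00    21,493.9949   150,457.9644   1,203,663.7149
  Σ                 35,412.7899   197,719.5291   1,451,903.0685
P = 35,412.7899; D_Mac = 5.58328 yrs; D_mod = 5.38667 yrs; C = 38.16268.
Duration effect: -5.38667 × (+0.0275) = -0.148133
Convexity effect: 0.5 × 38.16268 × (0.0275)² = +0.0144303
ΔP/P ≈ -0.148133 + 0.0144303 = -0.133703 = -13.3703%.

-13.370%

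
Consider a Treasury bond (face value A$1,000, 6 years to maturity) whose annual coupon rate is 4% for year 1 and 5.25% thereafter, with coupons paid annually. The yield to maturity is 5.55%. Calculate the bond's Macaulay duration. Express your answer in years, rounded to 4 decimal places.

Periodic yield y = 0.0555. Discount each cash flow and weight by its year:
  t   CF        PV=CF/(1+0.0555)^t    t·PV
  1        40.00        37.8967        37.8967
  2        52.50        47.1241        94.2481
  3        52.50        44.6462       133.9386
  4        52.50        42.2986       169.1945
  5        52.50        40.0745       200.3725
  6     1,052.50       761.1543     4,566.9255
  Σ                    973.1944     5,202.5761
Price P = Σ PV = 973.1944.
Macaulay duration = Σ(t·PV) / P = 5,202.5761 / 973.1944 = 5.34588 years.

5.3459 years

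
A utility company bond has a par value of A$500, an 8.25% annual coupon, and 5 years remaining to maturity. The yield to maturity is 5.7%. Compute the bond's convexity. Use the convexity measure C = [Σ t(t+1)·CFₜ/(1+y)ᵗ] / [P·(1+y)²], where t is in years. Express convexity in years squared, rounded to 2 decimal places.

With y = 0.057:
  t   CF        PV=CF/(1+0.057)^t    t·PV        t(t+1)·PV
  1        41.25        39.0255        39.0255          78.0511
  2        41.25        36.9210        73.8421         221.5263
  3        41.25        34.9300       104.7901         419.1604
  4        41.25        33.0464       132.1856         660.9278
  5       541.25       410.2258     2,051.1290      12,306.7741
  Σ                    554.1488     2,400.9723      13,686.4396
P = 554.1488.
Convexity = Σ t(t+1)·PV / [P·(1+y)²] = 13,686.4396 / (554.1488 × 1.117249) = 22.10620.

22.11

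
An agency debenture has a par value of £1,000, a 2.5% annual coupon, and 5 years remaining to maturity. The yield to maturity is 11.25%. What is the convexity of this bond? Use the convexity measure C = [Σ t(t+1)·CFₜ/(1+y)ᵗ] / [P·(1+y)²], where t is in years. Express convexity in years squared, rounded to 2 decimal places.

With y = 0.1125:
  t   CF        PV=CF/(1+0.1125)^t    t·PV        t(t+1)·PV
  1        25.00        22.4719        22.4719          44.9438
  2        25.00        20.1995        40.3989         121.1968
  3        25.00        18.1568        54.4705         217.8819
  4        25.00        16.3207        65.2830         326.4149
  5     1,025.00       601.4836     3,007.4178      18,044.5070
  Σ                    678.6325     3,190.0421      18,754.9445
P = 678.6325.
Convexity = Σ t(t+1)·PV / [P·(1+y)²] = 18,754.9445 / (678.6325 × 1.237656) = 22.32961.

22.33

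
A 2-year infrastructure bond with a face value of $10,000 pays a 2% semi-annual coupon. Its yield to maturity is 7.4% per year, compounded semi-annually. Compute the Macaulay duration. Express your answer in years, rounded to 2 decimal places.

Periodic yield y = 0.037. Discount each cash flow and weight by its period:
  t   CF        PV=CF/(1+0.037)^t    t·PV
  1       100.00        96.4320        96.4320
  2       100.00        92.9913       185.9827
  3       100.00        89.6734       269.0203
  4    10,100.00     8,733.8625    34,935.4498
  Σ                  9,012.9592    35,486.8848
Price P = Σ PV = 9,012.9592.
Macaulay duration = Σ(t·PV) / P = 35,486.8848 / 9,012.9592 = 3.93732 half-year periods.
In years: 3.93732 / 2 = 1.96866 years.

1.97 years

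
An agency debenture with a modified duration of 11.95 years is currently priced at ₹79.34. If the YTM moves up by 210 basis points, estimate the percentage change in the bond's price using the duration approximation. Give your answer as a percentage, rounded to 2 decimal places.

-25.10%

Duration approximation: ΔP/P ≈ -D_mod · Δy = -11.95 × (+0.021) = -0.250950.
As a percentage: -25.0950%.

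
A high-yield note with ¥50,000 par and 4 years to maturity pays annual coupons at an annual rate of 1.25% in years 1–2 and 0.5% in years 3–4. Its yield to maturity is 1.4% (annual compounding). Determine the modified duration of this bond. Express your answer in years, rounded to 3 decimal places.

3.878 years

Periodic yield y = 0.014. First find Macaulay duration:
  t   CF        PV=CF/(1+0.014)^t    t·PV
  1       625.00       616.3708       616.3708
  2       625.00       607.8608     1,215.7215
  3       250.00       239.7873       719.3618
  4    50,250.00    47,531.7984   190,127.1934
  Σ                 48,995.8172   192,678.6476
P = 48,995.8172; Macaulay duration = 192,678.6476 / 48,995.8172 = 3.93255 years.
Modified duration = D_Mac / (1 + y) = 3.93255 / 1.014 = 3.87826 years.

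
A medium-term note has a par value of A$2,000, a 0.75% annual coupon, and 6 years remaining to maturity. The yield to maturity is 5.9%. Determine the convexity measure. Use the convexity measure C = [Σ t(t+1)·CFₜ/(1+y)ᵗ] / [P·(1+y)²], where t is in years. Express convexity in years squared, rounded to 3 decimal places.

With y = 0.059:
  t   CF        PV=CF/(1+0.059)^t    t·PV        t(t+1)·PV
  1        15.00        14.1643        14.1643          28.3286
  2        15.00        13.3752        26.7503          80.2510
  3        15.00        12.6300        37.8900         151.5600
  4        15.00        11.9263        47.7054         238.5269
  5        15.00        11.2619        56.3095         337.8568
  6     2,015.00     1,428.5626     8,571.3759      59,999.6311
  Σ                  1,491.9204     8,754.1954      60,836.1545
P = 1,491.9204.
Convexity = Σ t(t+1)·PV / [P·(1+y)²] = 60,836.1545 / (1,491.9204 × 1.121481) = 36.36003.

36.360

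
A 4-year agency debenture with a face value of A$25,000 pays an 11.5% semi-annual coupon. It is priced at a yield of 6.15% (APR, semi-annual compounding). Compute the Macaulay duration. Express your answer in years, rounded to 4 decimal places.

Periodic yield y = 0.03075. Discount each cash flow and weight by its period:
  t   CF        PV=CF/(1+0.03075)^t    t·PV
  1     1,437.50     1,394.6156     1,394.6156
  2     1,437.50     1,353.0105     2,706.0210
  3     1,437.50     1,312.6466     3,937.9398
  4     1,437.50     1,273.4869     5,093.9476
  5     1,437.50     1,235.4954     6,177.4770
  6     1,437.50     1,198.6373     7,191.8239
  7     1,437.50     1,162.8788     8,140.1515
  8    26,437.50    20,748.8312   165,990.6494
  Σ                 29,679.6023   200,632.6258
Price P = Σ PV = 29,679.6023.
Macaulay duration = Σ(t·PV) / P = 200,632.6258 / 29,679.6023 = 6.75995 half-year periods.
In years: 6.75995 / 2 = 3.37997 years.

3.3800 years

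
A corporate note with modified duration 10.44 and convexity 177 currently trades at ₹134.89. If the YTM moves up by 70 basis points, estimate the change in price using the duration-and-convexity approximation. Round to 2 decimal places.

Duration effect: -D_mod·Δy = -10.44 × (+0.007) = -0.073080
Convexity effect: ½·C·(Δy)² = 0.5 × 177 × (0.007)² = +0.0043365
ΔP/P ≈ -0.073080 + 0.0043365 = -0.0687435
ΔP ≈ 134.89 × (-0.0687435) = -9.272810715.

-₹9.27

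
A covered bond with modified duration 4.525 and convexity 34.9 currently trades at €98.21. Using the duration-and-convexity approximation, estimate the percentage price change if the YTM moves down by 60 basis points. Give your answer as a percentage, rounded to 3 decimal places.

Duration effect: -D_mod·Δy = -4.525 × (-0.006) = +0.027150
Convexity effect: ½·C·(Δy)² = 0.5 × 34.9 × (-0.006)² = +0.0006282
ΔP/P ≈ +0.027150 + 0.0006282 = +0.0277782
= +2.77782%.

+2.778%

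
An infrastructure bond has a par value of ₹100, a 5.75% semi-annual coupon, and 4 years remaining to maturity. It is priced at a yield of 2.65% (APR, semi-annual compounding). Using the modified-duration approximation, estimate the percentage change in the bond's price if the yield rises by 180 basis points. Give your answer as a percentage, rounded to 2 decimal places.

-6.49%

Periodic yield y = 0.01325. Modified duration first:
  t   CF        PV=CF/(1+0.01325)^t    t·PV
  1        2.875         2.8374         2.8374
  2        2.875         2.8003         5.6006
  3        2.875         2.7637         8.2910
  4        2.875         2.7275        10.9102
  5        2.875         2.6919        13.4594
  6        2.875         2.6567        15.9400
  7        2.875         2.6219        18.3535
  8      102.875        92.5927       740.7419
  Σ                    111.6922       816.1341
P = 111.6922; D_Mac = 7.30700 half-year periods = 3.65350 yrs; D_mod = 3.65350/(1+0.01325) = 3.60572 yrs.
ΔP/P ≈ -D_mod · Δy = -3.60572 × (+0.018) = -0.064903 = -6.4903%.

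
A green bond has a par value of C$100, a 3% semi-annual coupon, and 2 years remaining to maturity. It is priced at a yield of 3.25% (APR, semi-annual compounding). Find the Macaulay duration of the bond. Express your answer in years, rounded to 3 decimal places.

1.956 years

Periodic yield y = 0.01625. Discount each cash flow and weight by its period:
  t   CF        PV=CF/(1+0.01625)^t    t·PV
  1         1.50         1.4760         1.4760
  2         1.50         1.4524         2.9048
  3         1.50         1.4292         4.2876
  4       101.50        95.1621       380.6482
  Σ                     99.5197       389.3166
Price P = Σ PV = 99.5197.
Macaulay duration = Σ(t·PV) / P = 389.3166 / 99.5197 = 3.91196 half-year periods.
In years: 3.91196 / 2 = 1.95598 years.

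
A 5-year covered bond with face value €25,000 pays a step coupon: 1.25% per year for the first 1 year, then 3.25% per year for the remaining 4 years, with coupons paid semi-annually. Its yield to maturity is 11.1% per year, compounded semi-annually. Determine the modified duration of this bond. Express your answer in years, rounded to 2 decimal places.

4.43 years

Periodic yield y = 0.0555. First find Macaulay duration:
  t   CF        PV=CF/(1+0.0555)^t    t·PV
  1       156.25       148.0341       148.0341
  2       156.25       140.2502       280.5004
  3       406.25       345.4766     1,036.4299
  4       406.25       327.3109     1,309.2435
  5       406.25       310.1003     1,550.5015
  6       406.25       293.7947     1,762.7682
  7       406.25       278.3465     1,948.4253
  8       406.25       263.7105     2,109.6842
  9       406.25       249.8442     2,248.5976
  10   25,406.25    14,803.2881   148,032.8808
  Σ                 17,160.1561   160,427.0654
P = 17,160.1561; Macaulay duration = 160,427.0654 / 17,160.1561 = 9.34881 half-year periods = 4.67441 years.
Modified duration = D_Mac / (1 + y) = 4.67441 / 1.0555 = 4.42862 years.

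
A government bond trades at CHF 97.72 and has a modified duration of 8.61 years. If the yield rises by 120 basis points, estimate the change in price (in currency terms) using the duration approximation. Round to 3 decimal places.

Duration approximation: ΔP/P ≈ -D_mod · Δy = -8.61 × (+0.012) = -0.103320.
ΔP ≈ 97.72 × (-0.103320) = -10.0964304.

-CHF 10.096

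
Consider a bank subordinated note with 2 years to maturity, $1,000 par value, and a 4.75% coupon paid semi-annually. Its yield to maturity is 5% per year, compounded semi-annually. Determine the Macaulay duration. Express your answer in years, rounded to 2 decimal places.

1.93 years

Periodic yield y = 0.025. Discount each cash flow and weight by its period:
  t   CF        PV=CF/(1+0.025)^t    t·PV
  1        23.75        23.1707        23.1707
  2        23.75        22.6056        45.2112
  3        23.75        22.0542        66.1627
  4     1,023.75       927.4670     3,709.8679
  Σ                    995.2975     3,844.4125
Price P = Σ PV = 995.2975.
Macaulay duration = Σ(t·PV) / P = 3,844.4125 / 995.2975 = 3.86258 half-year periods.
In years: 3.86258 / 2 = 1.93129 years.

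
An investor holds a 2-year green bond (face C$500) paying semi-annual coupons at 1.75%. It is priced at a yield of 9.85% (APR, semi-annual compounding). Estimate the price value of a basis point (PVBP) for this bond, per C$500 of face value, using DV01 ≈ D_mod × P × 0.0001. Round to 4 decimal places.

Periodic yield y = 0.04925.
  t   CF        PV=CF/(1+0.04925)^t    t·PV
  1        4.375         4.1696         4.1696
  2        4.375         3.9739         7.9479
  3        4.375         3.7874        11.3622
  4      504.375       416.1383     1,664.5530
  Σ                    428.0692     1,688.0327
P = 428.0692; D_Mac = 3.94336 half-year periods = 1.97168 yrs; D_mod = 1.87913 yrs.
DV01 ≈ 1.87913 × 428.0692 × 0.0001 = 0.080440.

C$0.0804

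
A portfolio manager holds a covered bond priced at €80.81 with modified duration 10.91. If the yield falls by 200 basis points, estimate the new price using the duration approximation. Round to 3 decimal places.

€98.443

Duration approximation: ΔP/P ≈ -D_mod · Δy = -10.91 × (-0.02) = +0.218200.
New price ≈ 80.81 × (1 + 0.218200) = 98.442742.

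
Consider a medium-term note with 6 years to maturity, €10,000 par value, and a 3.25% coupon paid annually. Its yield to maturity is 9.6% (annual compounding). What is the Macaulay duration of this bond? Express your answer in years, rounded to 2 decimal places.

5.45 years

Periodic yield y = 0.096. Discount each cash flow and weight by its year:
  t   CF        PV=CF/(1+0.096)^t    t·PV
  1       325.00       296.5328       296.5328
  2       325.00       270.5592       541.1183
  3       325.00       246.8606       740.5817
  4       325.00       225.2377       900.9509
  5       325.00       205.5089     1,027.5444
  6    10,325.00     5,956.9881    35,741.9288
  Σ                  7,201.6873    39,248.6570
Price P = Σ PV = 7,201.6873.
Macaulay duration = Σ(t·PV) / P = 39,248.6570 / 7,201.6873 = 5.44993 years.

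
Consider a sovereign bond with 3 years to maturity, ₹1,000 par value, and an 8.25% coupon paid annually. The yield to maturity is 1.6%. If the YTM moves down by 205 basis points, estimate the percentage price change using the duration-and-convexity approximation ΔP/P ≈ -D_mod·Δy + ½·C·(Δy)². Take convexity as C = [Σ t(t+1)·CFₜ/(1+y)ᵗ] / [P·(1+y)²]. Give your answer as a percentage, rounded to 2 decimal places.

+5.87%

With y = 0.016:
  t   CF        PV=CF/(1+0.016)^t    t·PV        t(t+1)·PV
  1        82.50        81.2008        81.2008         162.4016
  2        82.50        79.9220       159.8441         479.5322
  3     1,082.50     1,032.1594     3,096.4783      12,385.9131
  Σ                  1,193.2822     3,337.5231      13,027.8468
P = 1,193.2822; D_Mac = 2.79693 yrs; D_mod = 2.75288 yrs; C = 10.57650.
Duration effect: -2.75288 × (-0.0205) = +0.056434
Convexity effect: 0.5 × 10.57650 × (-0.0205)² = +0.0022224
ΔP/P ≈ +0.056434 + 0.0022224 = +0.058656 = +5.8656%.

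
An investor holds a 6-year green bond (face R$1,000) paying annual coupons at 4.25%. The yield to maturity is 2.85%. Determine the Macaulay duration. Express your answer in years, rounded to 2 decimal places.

Periodic yield y = 0.0285. Discount each cash flow and weight by its year:
  t   CF        PV=CF/(1+0.0285)^t    t·PV
  1        42.50        41.3223        41.3223
  2        42.50        40.1773        80.3545
  3        42.50        39.0639       117.1918
  4        42.50        37.9815       151.9259
  5        42.50        36.9290       184.6450
  6     1,042.50       880.7452     5,284.4712
  Σ                  1,076.2192     5,859.9107
Price P = Σ PV = 1,076.2192.
Macaulay duration = Σ(t·PV) / P = 5,859.9107 / 1,076.2192 = 5.44490 years.

5.44 years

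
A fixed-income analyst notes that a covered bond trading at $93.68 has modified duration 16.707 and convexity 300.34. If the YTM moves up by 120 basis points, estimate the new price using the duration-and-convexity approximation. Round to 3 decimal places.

$76.924

Duration effect: -D_mod·Δy = -16.707 × (+0.012) = -0.200484
Convexity effect: ½·C·(Δy)² = 0.5 × 300.34 × (0.012)² = +0.02162448
ΔP/P ≈ -0.200484 + 0.02162448 = -0.17885952
New price ≈ 93.68 × (1 - 0.17885952) = 76.9244401664.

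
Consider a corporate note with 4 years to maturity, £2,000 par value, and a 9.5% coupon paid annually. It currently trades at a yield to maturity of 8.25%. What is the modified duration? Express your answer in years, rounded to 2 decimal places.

3.25 years

Periodic yield y = 0.0825. First find Macaulay duration:
  t   CF        PV=CF/(1+0.0825)^t    t·PV
  1       190.00       175.5196       175.5196
  2       190.00       162.1428       324.2857
  3       190.00       149.7855       449.3566
  4     2,190.00     1,594.8965     6,379.5858
  Σ                  2,082.3445     7,328.7478
P = 2,082.3445; Macaulay duration = 7,328.7478 / 2,082.3445 = 3.51947 years.
Modified duration = D_Mac / (1 + y) = 3.51947 / 1.0825 = 3.25124 years.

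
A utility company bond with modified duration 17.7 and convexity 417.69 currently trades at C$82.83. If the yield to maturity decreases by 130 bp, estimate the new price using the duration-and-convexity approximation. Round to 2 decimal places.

Duration effect: -D_mod·Δy = -17.7 × (-0.013) = +0.230100
Convexity effect: ½·C·(Δy)² = 0.5 × 417.69 × (-0.013)² = +0.035294805
ΔP/P ≈ +0.230100 + 0.035294805 = +0.265394805
New price ≈ 82.83 × (1 + 0.265394805) = 104.81265169815.

C$104.81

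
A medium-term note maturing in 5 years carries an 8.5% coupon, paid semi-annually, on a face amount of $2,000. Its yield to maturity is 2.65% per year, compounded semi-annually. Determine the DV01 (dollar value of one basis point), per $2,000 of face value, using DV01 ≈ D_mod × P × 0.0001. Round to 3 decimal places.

$1.076

Periodic yield y = 0.01325.
  t   CF        PV=CF/(1+0.01325)^t    t·PV
  1        85.00        83.8885        83.8885
  2        85.00        82.7915       165.5830
  3        85.00        81.7088       245.1265
  4        85.00        80.6404       322.5615
  5        85.00        79.5859       397.9293
  6        85.00        78.5451       471.2708
  7        85.00        77.5180       542.6261
  8        85.00        76.5043       612.0347
  9        85.00        75.5039       679.5351
  10    2,085.00     1,827.8474    18,278.4740
  Σ                  2,544.5338    21,799.0294
P = 2,544.5338; D_Mac = 8.56700 half-year periods = 4.28350 yrs; D_mod = 4.22749 yrs.
DV01 ≈ 4.22749 × 2,544.5338 × 0.0001 = 1.075698.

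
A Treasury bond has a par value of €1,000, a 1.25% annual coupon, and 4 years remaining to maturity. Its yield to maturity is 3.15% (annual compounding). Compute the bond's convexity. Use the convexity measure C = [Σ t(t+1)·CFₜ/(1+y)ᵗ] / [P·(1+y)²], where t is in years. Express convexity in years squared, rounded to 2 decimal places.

With y = 0.0315:
  t   CF        PV=CF/(1+0.0315)^t    t·PV        t(t+1)·PV
  1        12.50        12.1183        12.1183          24.2365
  2        12.50        11.7482        23.4964          70.4892
  3        12.50        11.3894        34.1683         136.6733
  4     1,012.50       894.3718     3,577.4872      17,887.4362
  Σ                    929.6277     3,647.2702      18,118.8353
P = 929.6277.
Convexity = Σ t(t+1)·PV / [P·(1+y)²] = 18,118.8353 / (929.6277 × 1.063992) = 18.31820.

18.32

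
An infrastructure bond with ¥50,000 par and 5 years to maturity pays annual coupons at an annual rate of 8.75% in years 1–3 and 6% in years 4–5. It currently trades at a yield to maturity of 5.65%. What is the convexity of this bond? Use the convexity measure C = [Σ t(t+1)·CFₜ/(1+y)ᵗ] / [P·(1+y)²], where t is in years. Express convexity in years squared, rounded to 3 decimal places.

With y = 0.0565:
  t   CF        PV=CF/(1+0.0565)^t    t·PV        t(t+1)·PV
  1     4,375.00     4,141.0317     4,141.0317       8,282.0634
  2     4,375.00     3,919.5757     7,839.1514      23,517.4541
  3     4,375.00     3,709.9628    11,129.8884      44,519.5534
  4     3,000.00     2,407.9266     9,631.7065      48,158.5325
  5    53,000.00    40,265.0611   201,325.3056   1,207,951.8336
  Σ                 54,443.5579   234,067.0835   1,332,429.4371
P = 54,443.5579.
Convexity = Σ t(t+1)·PV / [P·(1+y)²] = 1,332,429.4371 / (54,443.5579 × 1.116192) = 21.92597.

21.926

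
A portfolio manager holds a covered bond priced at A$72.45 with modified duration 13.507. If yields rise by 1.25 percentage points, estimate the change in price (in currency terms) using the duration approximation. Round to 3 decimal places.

Duration approximation: ΔP/P ≈ -D_mod · Δy = -13.507 × (+0.0125) = -0.1688375.
ΔP ≈ 72.45 × (-0.1688375) = -12.232276875.

-A$12.232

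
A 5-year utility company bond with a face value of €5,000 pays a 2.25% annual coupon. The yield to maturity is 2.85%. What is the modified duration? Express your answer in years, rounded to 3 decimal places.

Periodic yield y = 0.0285. First find Macaulay duration:
  t   CF        PV=CF/(1+0.0285)^t    t·PV
  1       112.50       109.3826       109.3826
  2       112.50       106.3516       212.7032
  3       112.50       103.4045       310.2136
  4       112.50       100.5392       402.1567
  5     5,112.50     4,442.3405    22,211.7024
  Σ                  4,862.0184    23,246.1585
P = 4,862.0184; Macaulay duration = 23,246.1585 / 4,862.0184 = 4.78117 years.
Modified duration = D_Mac / (1 + y) = 4.78117 / 1.0285 = 4.64869 years.

4.649 years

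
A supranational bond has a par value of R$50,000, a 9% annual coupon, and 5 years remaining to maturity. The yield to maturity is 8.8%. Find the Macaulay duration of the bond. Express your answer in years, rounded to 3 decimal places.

Periodic yield y = 0.088. Discount each cash flow and weight by its year:
  t   CF        PV=CF/(1+0.088)^t    t·PV
  1     4,500.00     4,136.0294     4,136.0294
  2     4,500.00     3,801.4976     7,602.9952
  3     4,500.00     3,494.0235    10,482.0706
  4     4,500.00     3,211.4187    12,845.6748
  5    54,500.00    35,748.0227   178,740.1137
  Σ                 50,390.9920   213,806.8838
Price P = Σ PV = 50,390.9920.
Macaulay duration = Σ(t·PV) / P = 213,806.8838 / 50,390.9920 = 4.24296 years.

4.243 years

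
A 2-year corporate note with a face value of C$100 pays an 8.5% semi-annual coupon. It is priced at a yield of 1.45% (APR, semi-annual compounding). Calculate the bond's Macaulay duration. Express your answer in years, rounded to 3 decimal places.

1.889 years

Periodic yield y = 0.00725. Discount each cash flow and weight by its period:
  t   CF        PV=CF/(1+0.00725)^t    t·PV
  1         4.25         4.2194         4.2194
  2         4.25         4.1890         8.3781
  3         4.25         4.1589        12.4767
  4       104.25       101.2808       405.1230
  Σ                    113.8481       430.1972
Price P = Σ PV = 113.8481.
Macaulay duration = Σ(t·PV) / P = 430.1972 / 113.8481 = 3.77869 half-year periods.
In years: 3.77869 / 2 = 1.88935 years.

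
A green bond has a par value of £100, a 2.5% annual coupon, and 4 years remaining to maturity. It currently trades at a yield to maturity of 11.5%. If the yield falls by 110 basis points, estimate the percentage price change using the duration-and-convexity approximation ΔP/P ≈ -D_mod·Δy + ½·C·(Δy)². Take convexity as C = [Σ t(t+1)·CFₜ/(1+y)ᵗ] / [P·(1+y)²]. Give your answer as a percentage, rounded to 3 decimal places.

With y = 0.115:
  t   CF        PV=CF/(1+0.115)^t    t·PV        t(t+1)·PV
  1         2.50         2.2422         2.2422           4.4843
  2         2.50         2.0109         4.0218          12.0654
  3         2.50         1.8035         5.4105          21.6420
  4       102.50        66.3169       265.2677       1,326.3385
  Σ                     72.3735       276.9422       1,364.5302
P = 72.3735; D_Mac = 3.82657 yrs; D_mod = 3.43190 yrs; C = 15.16540.
Duration effect: -3.43190 × (-0.011) = +0.037751
Convexity effect: 0.5 × 15.16540 × (-0.011)² = +0.0009175
ΔP/P ≈ +0.037751 + 0.0009175 = +0.038668 = +3.8668%.

+3.867%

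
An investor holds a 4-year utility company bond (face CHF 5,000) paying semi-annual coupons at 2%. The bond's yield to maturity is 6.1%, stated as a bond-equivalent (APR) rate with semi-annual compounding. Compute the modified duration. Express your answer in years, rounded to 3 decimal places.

Periodic yield y = 0.0305. First find Macaulay duration:
  t   CF        PV=CF/(1+0.0305)^t    t·PV
  1        50.00        48.5201        48.5201
  2        50.00        47.0841        94.1681
  3        50.00        45.6905       137.0715
  4        50.00        44.3382       177.3528
  5        50.00        43.0259       215.1295
  6        50.00        41.7525       250.5147
  7        50.00        40.5167       283.6169
  8     5,050.00     3,971.0688    31,768.5502
  Σ                  4,281.9968    32,974.9240
P = 4,281.9968; Macaulay duration = 32,974.9240 / 4,281.9968 = 7.70083 half-year periods = 3.85041 years.
Modified duration = D_Mac / (1 + y) = 3.85041 / 1.0305 = 3.73645 years.

3.736 years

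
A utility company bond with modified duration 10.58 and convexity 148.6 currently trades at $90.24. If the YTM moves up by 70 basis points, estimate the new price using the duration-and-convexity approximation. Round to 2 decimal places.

Duration effect: -D_mod·Δy = -10.58 × (+0.007) = -0.074060
Convexity effect: ½·C·(Δy)² = 0.5 × 148.6 × (0.007)² = +0.0036407
ΔP/P ≈ -0.074060 + 0.0036407 = -0.0704193
New price ≈ 90.24 × (1 - 0.0704193) = 83.885362368.

$83.89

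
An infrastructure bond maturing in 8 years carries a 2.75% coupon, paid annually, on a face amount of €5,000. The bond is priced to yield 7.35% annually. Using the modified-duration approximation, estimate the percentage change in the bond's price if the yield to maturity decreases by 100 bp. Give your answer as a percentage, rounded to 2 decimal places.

Periodic yield y = 0.0735. Modified duration first:
  t   CF        PV=CF/(1+0.0735)^t    t·PV
  1       137.50       128.0857       128.0857
  2       137.50       119.3160       238.6320
  3       137.50       111.1467       333.4401
  4       137.50       103.5367       414.1470
  5       137.50        96.4478       482.2391
  6       137.50        89.8443       539.0656
  7       137.50        83.6928       585.8499
  8     5,137.50     2,912.9662    23,303.7296
  Σ                  3,645.0363    26,025.1890
P = 3,645.0363; D_Mac = 7.13990 yrs; D_mod = 7.13990/(1+0.0735) = 6.65105 yrs.
ΔP/P ≈ -D_mod · Δy = -6.65105 × (-0.01) = +0.066510 = +6.6510%.

+6.65%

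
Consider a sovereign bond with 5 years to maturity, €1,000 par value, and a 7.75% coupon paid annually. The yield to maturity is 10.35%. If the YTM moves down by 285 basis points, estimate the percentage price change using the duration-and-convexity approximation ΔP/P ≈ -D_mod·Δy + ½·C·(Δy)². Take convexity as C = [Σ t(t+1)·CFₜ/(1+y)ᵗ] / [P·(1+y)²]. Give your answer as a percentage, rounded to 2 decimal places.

With y = 0.1035:
  t   CF        PV=CF/(1+0.1035)^t    t·PV        t(t+1)·PV
  1        77.50        70.2311        70.2311         140.4622
  2        77.50        63.6439       127.2879         381.8636
  3        77.50        57.6746       173.0238         692.0954
  4        77.50        52.2652       209.0607       1,045.3034
  5     1,077.50       658.4997     3,292.4986      19,754.9915
  Σ                    902.3145     3,872.1020      22,014.7160
P = 902.3145; D_Mac = 4.29130 yrs; D_mod = 3.88881 yrs; C = 20.03597.
Duration effect: -3.88881 × (-0.0285) = +0.110831
Convexity effect: 0.5 × 20.03597 × (-0.0285)² = +0.0081371
ΔP/P ≈ +0.110831 + 0.0081371 = +0.118968 = +11.8968%.

+11.90%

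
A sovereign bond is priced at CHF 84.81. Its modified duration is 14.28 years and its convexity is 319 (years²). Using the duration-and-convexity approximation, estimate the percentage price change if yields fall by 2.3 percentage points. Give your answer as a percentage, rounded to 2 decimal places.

Duration effect: -D_mod·Δy = -14.28 × (-0.023) = +0.328440
Convexity effect: ½·C·(Δy)² = 0.5 × 319 × (-0.023)² = +0.0843755
ΔP/P ≈ +0.328440 + 0.0843755 = +0.4128155
= +41.28155%.

+41.28%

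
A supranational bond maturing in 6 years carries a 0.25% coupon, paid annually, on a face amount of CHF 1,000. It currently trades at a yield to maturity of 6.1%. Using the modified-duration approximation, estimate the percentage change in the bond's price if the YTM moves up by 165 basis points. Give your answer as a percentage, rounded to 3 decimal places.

Periodic yield y = 0.061. Modified duration first:
  t   CF        PV=CF/(1+0.061)^t    t·PV
  1         2.50         2.3563         2.3563
  2         2.50         2.2208         4.4416
  3         2.50         2.0931         6.2794
  4         2.50         1.9728         7.8911
  5         2.50         1.8594         9.2968
  6     1,002.50       702.7358     4,216.4148
  Σ                    713.2381     4,246.6799
P = 713.2381; D_Mac = 5.95408 yrs; D_mod = 5.95408/(1+0.061) = 5.61177 yrs.
ΔP/P ≈ -D_mod · Δy = -5.61177 × (+0.0165) = -0.092594 = -9.2594%.

-9.259%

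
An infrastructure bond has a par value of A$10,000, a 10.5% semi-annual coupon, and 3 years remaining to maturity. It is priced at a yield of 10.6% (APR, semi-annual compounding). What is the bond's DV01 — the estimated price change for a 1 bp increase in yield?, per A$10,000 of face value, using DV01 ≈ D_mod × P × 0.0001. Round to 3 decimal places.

Periodic yield y = 0.053.
  t   CF        PV=CF/(1+0.053)^t    t·PV
  1       525.00       498.5755       498.5755
  2       525.00       473.4810       946.9620
  3       525.00       449.6496     1,348.9487
  4       525.00       427.0176     1,708.0706
  5       525.00       405.5248     2,027.6241
  6    10,525.00     7,720.6147    46,323.6880
  Σ                  9,974.8632    52,853.8689
P = 9,974.8632; D_Mac = 5.29871 half-year periods = 2.64935 yrs; D_mod = 2.51600 yrs.
DV01 ≈ 2.51600 × 9,974.8632 × 0.0001 = 2.509680.

A$2.510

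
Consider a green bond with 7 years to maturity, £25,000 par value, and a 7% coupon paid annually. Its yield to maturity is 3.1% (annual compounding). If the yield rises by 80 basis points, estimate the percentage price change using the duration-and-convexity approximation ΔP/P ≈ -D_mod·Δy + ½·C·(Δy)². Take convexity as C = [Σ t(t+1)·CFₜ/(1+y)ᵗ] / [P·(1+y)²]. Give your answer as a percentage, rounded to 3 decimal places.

With y = 0.031:
  t   CF        PV=CF/(1+0.031)^t    t·PV        t(t+1)·PV
  1     1,750.00     1,697.3812     1,697.3812       3,394.7624
  2     1,750.00     1,646.3445     3,292.6890       9,878.0670
  3     1,750.00     1,596.8424     4,790.5272      19,162.1087
  4     1,750.00     1,548.8287     6,195.3148      30,976.5740
  5     1,750.00     1,502.2587     7,511.2934      45,067.7604
  6     1,750.00     1,457.0889     8,742.5335      61,197.7348
  7    26,750.00    21,602.9534   151,220.6740   1,209,765.3919
  Σ                 31,051.6978   183,450.4131   1,379,442.3992
P = 31,051.6978; D_Mac = 5.90790 yrs; D_mod = 5.73026 yrs; C = 41.79274.
Duration effect: -5.73026 × (+0.008) = -0.045842
Convexity effect: 0.5 × 41.79274 × (0.008)² = +0.0013374
ΔP/P ≈ -0.045842 + 0.0013374 = -0.044505 = -4.4505%.

-4.450%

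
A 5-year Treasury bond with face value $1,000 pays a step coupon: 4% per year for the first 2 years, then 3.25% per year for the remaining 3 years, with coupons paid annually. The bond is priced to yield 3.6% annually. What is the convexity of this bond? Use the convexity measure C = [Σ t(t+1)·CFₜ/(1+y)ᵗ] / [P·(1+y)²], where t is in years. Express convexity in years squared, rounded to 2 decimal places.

25.35

With y = 0.036:
  t   CF        PV=CF/(1+0.036)^t    t·PV        t(t+1)·PV
  1        40.00        38.6100        38.6100          77.2201
  2        40.00        37.2684        74.5368         223.6103
  3        32.50        29.2283        87.6850         350.7400
  4        32.50        28.2127       112.8507         564.2536
  5     1,032.50       865.1497     4,325.7487      25,954.4923
  Σ                    998.4692     4,639.4312      27,170.3163
P = 998.4692.
Convexity = Σ t(t+1)·PV / [P·(1+y)²] = 27,170.3163 / (998.4692 × 1.073296) = 25.35365.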